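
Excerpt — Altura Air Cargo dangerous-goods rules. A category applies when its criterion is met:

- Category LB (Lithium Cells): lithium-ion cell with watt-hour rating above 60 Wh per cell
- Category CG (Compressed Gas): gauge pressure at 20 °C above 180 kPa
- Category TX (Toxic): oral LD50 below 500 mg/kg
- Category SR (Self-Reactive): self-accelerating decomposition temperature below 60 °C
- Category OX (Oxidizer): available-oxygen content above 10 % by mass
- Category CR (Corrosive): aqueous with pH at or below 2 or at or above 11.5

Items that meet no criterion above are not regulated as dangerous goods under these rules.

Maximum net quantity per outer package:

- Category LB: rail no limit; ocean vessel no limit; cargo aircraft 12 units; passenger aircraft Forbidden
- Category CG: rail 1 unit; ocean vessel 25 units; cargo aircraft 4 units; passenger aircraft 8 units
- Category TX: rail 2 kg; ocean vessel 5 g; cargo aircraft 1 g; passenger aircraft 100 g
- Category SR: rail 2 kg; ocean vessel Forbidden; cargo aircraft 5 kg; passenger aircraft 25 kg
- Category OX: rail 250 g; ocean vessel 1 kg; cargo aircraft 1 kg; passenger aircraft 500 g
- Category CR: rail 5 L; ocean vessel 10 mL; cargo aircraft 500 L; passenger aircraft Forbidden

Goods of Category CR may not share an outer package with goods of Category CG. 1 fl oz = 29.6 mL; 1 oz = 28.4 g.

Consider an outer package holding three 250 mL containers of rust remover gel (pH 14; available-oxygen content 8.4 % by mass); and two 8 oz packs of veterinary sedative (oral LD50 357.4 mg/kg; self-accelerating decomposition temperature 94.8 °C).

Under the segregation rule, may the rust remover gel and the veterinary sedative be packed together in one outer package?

Yes

Rust remover gel: pH 14 ≥ 11.5 → Category CR (Corrosive).
The veterinary sedative has oral LD50 357.4 mg/kg, which is < 500 mg/kg, so it is Category TX (Toxic).
No segregation rule bars Category CR with Category TX.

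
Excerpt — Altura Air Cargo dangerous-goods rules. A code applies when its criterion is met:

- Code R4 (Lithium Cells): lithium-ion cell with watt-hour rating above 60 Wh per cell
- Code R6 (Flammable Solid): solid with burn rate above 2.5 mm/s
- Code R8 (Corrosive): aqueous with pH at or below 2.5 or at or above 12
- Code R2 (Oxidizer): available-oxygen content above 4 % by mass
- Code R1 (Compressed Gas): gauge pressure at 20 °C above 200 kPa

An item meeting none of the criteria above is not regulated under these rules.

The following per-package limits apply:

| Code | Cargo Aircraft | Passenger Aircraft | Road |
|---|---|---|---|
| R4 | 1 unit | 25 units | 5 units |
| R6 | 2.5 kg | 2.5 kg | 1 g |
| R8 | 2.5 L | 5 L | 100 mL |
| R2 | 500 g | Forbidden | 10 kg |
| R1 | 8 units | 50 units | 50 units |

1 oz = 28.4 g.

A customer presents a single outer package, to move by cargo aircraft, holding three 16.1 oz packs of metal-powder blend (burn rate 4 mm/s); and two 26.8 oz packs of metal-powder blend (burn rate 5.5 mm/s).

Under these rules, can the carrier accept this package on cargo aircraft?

No

Metal-powder blend: burn rate 4 mm/s > 2.5 mm/s → Code R6 (Flammable Solid).
The metal-powder blend has burn rate 5.5 mm/s, which is > 2.5 mm/s, so it is Code R6 (Flammable Solid).
Total Code R6: (three 16.1 oz packs = 1371.72 g) + (two 26.8 oz packs = 1522.24 g) = 2893.96 g.
2893.96 g exceeds the cargo aircraft limit of 2.5 kg for Code R6.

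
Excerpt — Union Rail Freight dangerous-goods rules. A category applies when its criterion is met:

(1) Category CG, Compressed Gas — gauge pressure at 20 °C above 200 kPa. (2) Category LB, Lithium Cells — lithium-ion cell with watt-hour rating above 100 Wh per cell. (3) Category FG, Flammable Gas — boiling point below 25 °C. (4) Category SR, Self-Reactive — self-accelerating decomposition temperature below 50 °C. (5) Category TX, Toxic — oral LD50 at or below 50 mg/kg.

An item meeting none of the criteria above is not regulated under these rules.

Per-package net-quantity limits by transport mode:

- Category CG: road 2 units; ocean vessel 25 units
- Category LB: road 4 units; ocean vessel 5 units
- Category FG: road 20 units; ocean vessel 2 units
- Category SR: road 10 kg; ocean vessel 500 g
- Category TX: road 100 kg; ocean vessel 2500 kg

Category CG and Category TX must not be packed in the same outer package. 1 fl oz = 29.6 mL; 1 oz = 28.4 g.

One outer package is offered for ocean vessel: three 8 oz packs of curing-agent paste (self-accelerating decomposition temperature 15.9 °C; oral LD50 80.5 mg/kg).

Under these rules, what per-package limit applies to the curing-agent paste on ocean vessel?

Curing-agent paste: self-accelerating decomposition temperature 15.9 °C < 50 °C → Category SR (Self-Reactive).
The ocean vessel limit for Category SR is 500 g.

500 g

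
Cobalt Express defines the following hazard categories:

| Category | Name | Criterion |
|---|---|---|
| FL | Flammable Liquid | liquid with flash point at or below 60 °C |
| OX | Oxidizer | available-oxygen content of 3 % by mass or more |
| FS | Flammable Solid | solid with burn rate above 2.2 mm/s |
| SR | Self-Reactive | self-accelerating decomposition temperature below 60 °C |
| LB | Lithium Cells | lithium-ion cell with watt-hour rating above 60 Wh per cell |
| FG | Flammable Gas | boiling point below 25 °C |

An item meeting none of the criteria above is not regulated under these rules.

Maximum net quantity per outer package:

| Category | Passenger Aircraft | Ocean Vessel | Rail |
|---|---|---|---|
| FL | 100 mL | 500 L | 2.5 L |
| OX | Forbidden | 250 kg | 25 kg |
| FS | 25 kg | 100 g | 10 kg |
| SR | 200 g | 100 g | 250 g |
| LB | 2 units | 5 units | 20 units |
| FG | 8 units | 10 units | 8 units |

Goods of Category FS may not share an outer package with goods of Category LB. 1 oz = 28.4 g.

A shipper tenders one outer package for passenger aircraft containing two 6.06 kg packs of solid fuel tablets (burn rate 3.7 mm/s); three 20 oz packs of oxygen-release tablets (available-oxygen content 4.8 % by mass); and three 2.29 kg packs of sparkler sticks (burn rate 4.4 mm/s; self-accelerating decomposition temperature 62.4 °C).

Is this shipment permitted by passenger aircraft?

Burn rate 3.7 mm/s meets the Category FS criterion (Flammable Solid), so the solid fuel tablets are Category FS.
Oxygen-release tablets: available-oxygen content 4.8 % by mass ≥ 3 % by mass → Category OX (Oxidizer).
With burn rate 4.4 mm/s (> 2.2 mm/s), the sparkler sticks fall in Category FS.
Category FS net quantity: (two 6.06 kg packs = 12.12 kg) + (three 2.29 kg packs = 6.87 kg) = 18.99 kg.
18.99 kg is within the passenger aircraft limit of 25 kg for Category FS.
Category OX quantity: three 20 oz packs = 1.704 kg.
Category OX is Forbidden by passenger aircraft.
The segregation rule (Category FS with Category LB) does not apply to Category FS with Category OX.

No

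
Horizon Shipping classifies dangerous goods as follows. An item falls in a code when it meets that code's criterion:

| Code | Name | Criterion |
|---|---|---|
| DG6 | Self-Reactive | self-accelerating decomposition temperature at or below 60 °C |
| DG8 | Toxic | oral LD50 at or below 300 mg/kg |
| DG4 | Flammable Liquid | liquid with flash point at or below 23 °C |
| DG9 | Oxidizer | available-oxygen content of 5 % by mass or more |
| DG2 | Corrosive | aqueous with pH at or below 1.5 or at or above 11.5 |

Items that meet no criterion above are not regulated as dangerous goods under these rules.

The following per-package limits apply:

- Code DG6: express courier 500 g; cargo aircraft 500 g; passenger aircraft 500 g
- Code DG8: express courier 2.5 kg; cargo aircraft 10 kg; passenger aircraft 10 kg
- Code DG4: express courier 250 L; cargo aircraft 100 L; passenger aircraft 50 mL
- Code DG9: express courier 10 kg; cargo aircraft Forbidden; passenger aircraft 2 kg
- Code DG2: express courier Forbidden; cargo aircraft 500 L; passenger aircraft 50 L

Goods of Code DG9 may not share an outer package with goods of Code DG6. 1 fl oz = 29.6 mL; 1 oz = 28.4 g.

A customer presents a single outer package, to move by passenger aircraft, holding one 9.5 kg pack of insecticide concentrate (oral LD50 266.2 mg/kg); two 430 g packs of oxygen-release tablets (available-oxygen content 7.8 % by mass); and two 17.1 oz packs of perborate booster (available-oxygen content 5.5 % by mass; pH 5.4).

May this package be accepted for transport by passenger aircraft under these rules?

Oral LD50 266.2 mg/kg meets the Code DG8 criterion (Toxic), so the insecticide concentrate is Code DG8.
Available-oxygen content 7.8 % by mass meets the Code DG9 criterion (Oxidizer), so the oxygen-release tablets are Code DG9.
With available-oxygen content 5.5 % by mass (≥ 5 % by mass), the perborate booster falls in Code DG9.
Total Code DG9: (two 430 g packs = 860 g) + (two 17.1 oz packs = 971.28 g) = 1831.28 g.
1831.28 g ≤ 2 kg (passenger aircraft limit, Code DG9) — within limit.
Code DG8 quantity: 9.5 kg.
That is within the Code DG8 passenger aircraft limit of 10 kg.
The segregation rule (Code DG9 with Code DG6) does not apply to Code DG9 with Code DG8.
Every hazard code is within its passenger aircraft limit and no segregation rule is violated.

Yes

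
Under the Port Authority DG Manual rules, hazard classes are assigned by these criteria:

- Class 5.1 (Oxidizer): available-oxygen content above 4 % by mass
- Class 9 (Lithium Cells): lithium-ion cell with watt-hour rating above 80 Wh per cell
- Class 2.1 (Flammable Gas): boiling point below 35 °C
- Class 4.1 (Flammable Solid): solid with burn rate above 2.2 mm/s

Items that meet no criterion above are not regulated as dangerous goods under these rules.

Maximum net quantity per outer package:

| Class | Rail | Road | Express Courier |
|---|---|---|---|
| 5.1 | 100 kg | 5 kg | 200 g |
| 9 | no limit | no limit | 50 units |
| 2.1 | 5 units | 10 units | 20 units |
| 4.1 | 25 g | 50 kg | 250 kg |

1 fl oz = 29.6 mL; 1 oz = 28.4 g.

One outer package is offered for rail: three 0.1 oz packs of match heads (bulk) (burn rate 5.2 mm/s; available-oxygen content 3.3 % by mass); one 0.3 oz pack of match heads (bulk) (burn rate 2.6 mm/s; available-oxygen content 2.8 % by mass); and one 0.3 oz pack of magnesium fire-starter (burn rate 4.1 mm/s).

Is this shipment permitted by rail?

Match heads (bulk): burn rate 5.2 mm/s > 2.2 mm/s → Class 4.1 (Flammable Solid).
Match heads (bulk): burn rate 2.6 mm/s > 2.2 mm/s → Class 4.1 (Flammable Solid).
Burn rate 4.1 mm/s meets the Class 4.1 criterion (Flammable Solid), so the magnesium fire-starter is Class 4.1.
Total Class 4.1: (three 0.1 oz packs = 8.52 g) + (one 0.3 oz pack = 8.52 g) + (one 0.3 oz pack = 8.52 g) = 25.56 g.
That exceeds the Class 4.1 rail limit of 25 g.

No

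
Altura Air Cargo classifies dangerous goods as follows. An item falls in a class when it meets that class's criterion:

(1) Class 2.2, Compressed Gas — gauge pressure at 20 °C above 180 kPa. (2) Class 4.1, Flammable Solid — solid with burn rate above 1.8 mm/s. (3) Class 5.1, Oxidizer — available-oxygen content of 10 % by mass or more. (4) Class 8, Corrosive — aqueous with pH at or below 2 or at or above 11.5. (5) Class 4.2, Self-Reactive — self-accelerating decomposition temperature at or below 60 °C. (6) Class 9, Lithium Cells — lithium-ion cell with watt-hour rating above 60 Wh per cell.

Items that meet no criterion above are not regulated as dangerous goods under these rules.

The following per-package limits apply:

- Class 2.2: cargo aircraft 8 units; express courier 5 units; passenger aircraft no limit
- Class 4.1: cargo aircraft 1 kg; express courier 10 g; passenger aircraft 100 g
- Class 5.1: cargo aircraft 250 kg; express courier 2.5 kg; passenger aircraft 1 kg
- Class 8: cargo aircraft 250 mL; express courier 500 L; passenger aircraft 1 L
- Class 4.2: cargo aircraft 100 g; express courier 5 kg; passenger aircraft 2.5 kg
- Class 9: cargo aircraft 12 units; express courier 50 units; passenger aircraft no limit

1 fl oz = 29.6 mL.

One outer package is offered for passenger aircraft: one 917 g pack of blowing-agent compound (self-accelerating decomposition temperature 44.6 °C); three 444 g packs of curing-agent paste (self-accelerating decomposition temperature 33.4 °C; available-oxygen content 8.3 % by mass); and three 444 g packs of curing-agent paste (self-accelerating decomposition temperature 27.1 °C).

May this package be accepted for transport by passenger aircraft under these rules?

No

Self-accelerating decomposition temperature 44.6 °C meets the Class 4.2 criterion (Self-Reactive), so the blowing-agent compound is Class 4.2.
Self-accelerating decomposition temperature 33.4 °C meets the Class 4.2 criterion (Self-Reactive), so the curing-agent paste is Class 4.2.
With self-accelerating decomposition temperature 27.1 °C (≤ 60 °C), the curing-agent paste falls in Class 4.2.
Total Class 4.2: 917 g + (three 444 g packs = 1.332 kg) + (three 444 g packs = 1.332 kg) = 3.581 kg.
3.581 kg exceeds the passenger aircraft limit of 2.5 kg for Class 4.2.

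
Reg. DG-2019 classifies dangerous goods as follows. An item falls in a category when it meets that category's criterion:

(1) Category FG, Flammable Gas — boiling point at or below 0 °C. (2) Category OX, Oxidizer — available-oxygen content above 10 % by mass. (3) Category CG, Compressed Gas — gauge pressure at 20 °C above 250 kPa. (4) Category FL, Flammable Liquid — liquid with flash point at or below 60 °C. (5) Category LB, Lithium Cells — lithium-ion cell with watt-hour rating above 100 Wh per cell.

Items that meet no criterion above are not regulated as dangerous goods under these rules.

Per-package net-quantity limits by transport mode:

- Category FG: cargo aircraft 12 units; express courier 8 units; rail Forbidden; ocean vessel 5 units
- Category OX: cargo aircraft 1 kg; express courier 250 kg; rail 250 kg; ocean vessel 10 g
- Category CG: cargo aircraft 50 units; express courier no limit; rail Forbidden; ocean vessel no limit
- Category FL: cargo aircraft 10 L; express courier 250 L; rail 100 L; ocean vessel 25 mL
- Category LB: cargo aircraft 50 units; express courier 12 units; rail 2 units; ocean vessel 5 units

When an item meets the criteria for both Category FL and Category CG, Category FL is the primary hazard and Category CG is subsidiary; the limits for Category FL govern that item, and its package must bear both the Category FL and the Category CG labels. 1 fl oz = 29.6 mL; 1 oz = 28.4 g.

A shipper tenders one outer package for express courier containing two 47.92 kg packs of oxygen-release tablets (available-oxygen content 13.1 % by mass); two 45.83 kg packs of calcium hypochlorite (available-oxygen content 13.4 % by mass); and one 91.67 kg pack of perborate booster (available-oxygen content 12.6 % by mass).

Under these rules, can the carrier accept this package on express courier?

No

With available-oxygen content 13.1 % by mass (> 10 % by mass), the oxygen-release tablets fall in Category OX.
The calcium hypochlorite has available-oxygen content 13.4 % by mass, which is > 10 % by mass, so it is Category OX (Oxidizer).
Available-oxygen content 12.6 % by mass meets the Category OX criterion (Oxidizer), so the perborate booster is Category OX.
Category OX net quantity: (two 47.92 kg packs = 95.84 kg) + (two 45.83 kg packs = 91.66 kg) + 91.67 kg = 279.17 kg.
279.17 kg exceeds the express courier limit of 250 kg for Category OX.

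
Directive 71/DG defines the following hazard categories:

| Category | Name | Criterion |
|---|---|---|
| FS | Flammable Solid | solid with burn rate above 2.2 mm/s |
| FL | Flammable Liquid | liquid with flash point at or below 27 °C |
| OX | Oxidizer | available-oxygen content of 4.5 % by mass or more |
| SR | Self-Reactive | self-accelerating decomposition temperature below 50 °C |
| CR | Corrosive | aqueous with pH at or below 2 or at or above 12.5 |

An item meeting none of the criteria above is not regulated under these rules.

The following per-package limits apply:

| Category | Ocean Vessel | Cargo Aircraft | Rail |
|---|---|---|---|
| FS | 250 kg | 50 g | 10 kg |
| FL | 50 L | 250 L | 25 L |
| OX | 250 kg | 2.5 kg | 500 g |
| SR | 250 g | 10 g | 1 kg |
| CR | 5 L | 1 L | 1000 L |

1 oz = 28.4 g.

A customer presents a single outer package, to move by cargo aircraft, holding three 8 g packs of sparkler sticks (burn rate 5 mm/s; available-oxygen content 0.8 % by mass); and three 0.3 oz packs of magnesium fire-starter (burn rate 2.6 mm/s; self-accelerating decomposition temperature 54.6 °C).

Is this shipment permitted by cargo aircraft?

The sparkler sticks have burn rate 5 mm/s, which is > 2.2 mm/s, so they are Category FS (Flammable Solid).
With burn rate 2.6 mm/s (> 2.2 mm/s), the magnesium fire-starter falls in Category FS.
Total Category FS: (three 8 g packs = 24 g) + (three 0.3 oz packs = 25.56 g) = 49.56 g.
49.56 g ≤ 50 g (cargo aircraft limit, Category FS) — within limit.

Yes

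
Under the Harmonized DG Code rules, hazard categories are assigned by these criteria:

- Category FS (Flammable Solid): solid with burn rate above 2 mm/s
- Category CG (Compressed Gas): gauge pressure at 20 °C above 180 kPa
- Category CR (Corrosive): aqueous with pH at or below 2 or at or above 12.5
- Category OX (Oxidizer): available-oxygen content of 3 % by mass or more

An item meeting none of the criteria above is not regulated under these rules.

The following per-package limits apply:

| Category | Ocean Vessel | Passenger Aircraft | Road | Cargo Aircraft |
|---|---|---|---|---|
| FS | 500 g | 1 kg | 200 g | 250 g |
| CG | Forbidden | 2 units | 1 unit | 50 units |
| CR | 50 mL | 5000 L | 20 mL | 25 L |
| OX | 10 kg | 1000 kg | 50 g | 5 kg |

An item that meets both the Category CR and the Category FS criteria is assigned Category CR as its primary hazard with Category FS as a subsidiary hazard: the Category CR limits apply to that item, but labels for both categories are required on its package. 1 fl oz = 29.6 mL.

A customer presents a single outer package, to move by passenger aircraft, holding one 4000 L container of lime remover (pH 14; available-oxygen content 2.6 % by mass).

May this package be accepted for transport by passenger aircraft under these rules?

Yes

With pH 14 (≥ 12.5), the lime remover falls in Category CR.
Category CR quantity: 4000 L.
4000 L is within the passenger aircraft limit of 5000 L for Category CR.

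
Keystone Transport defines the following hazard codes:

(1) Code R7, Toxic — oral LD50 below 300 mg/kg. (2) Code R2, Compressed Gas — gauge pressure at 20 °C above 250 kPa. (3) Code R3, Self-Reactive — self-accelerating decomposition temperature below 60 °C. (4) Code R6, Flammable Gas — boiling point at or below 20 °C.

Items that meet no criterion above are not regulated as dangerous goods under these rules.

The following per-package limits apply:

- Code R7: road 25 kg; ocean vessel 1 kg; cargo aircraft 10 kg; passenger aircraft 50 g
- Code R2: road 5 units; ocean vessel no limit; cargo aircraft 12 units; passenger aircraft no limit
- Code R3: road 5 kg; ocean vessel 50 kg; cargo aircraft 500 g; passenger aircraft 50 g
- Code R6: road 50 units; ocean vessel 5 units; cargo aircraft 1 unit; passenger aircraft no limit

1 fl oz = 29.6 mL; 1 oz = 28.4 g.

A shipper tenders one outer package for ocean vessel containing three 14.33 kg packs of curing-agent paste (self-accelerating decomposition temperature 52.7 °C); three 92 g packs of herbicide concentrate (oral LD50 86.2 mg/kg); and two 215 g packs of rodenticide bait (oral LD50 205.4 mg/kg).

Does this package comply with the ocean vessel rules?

Yes

Self-accelerating decomposition temperature 52.7 °C meets the Code R3 criterion (Self-Reactive), so the curing-agent paste is Code R3.
Herbicide concentrate: oral LD50 86.2 mg/kg < 300 mg/kg → Code R7 (Toxic).
Rodenticide bait: oral LD50 205.4 mg/kg < 300 mg/kg → Code R7 (Toxic).
Code R7 net quantity: (three 92 g packs = 276 g) + (two 215 g packs = 430 g) = 706 g.
706 g ≤ 1 kg (ocean vessel limit, Code R7) — within limit.
Code R3 quantity: three 14.33 kg packs = 42.99 kg.
That is within the Code R3 ocean vessel limit of 50 kg.
Every hazard code is within its ocean vessel limit and no segregation rule is violated.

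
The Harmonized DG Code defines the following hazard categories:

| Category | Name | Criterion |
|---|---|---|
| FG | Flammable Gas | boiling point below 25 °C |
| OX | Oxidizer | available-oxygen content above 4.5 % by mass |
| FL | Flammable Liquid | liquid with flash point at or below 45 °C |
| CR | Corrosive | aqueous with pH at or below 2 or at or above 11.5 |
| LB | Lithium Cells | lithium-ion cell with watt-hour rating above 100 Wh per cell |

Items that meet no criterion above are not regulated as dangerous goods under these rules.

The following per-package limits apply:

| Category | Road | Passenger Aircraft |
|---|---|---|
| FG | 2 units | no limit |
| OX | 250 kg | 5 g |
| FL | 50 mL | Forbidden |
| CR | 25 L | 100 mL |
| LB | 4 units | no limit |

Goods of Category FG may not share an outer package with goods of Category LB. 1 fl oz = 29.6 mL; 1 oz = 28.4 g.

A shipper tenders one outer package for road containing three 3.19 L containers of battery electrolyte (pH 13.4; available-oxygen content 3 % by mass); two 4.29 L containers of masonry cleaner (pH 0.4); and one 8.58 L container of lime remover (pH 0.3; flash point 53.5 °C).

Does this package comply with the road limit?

With pH 13.4 (≥ 11.5), the battery electrolyte falls in Category CR.
The masonry cleaner has pH 0.4, which is ≤ 2, so it is Category CR (Corrosive).
pH 0.3 meets the Category CR criterion (Corrosive), so the lime remover is Category CR.
Total Category CR: (three 3.19 L containers = 9.57 L) + (two 4.29 L containers = 8.58 L) + 8.58 L = 26.73 L.
26.73 L > 25 L (road limit, Category CR) — over the limit.

No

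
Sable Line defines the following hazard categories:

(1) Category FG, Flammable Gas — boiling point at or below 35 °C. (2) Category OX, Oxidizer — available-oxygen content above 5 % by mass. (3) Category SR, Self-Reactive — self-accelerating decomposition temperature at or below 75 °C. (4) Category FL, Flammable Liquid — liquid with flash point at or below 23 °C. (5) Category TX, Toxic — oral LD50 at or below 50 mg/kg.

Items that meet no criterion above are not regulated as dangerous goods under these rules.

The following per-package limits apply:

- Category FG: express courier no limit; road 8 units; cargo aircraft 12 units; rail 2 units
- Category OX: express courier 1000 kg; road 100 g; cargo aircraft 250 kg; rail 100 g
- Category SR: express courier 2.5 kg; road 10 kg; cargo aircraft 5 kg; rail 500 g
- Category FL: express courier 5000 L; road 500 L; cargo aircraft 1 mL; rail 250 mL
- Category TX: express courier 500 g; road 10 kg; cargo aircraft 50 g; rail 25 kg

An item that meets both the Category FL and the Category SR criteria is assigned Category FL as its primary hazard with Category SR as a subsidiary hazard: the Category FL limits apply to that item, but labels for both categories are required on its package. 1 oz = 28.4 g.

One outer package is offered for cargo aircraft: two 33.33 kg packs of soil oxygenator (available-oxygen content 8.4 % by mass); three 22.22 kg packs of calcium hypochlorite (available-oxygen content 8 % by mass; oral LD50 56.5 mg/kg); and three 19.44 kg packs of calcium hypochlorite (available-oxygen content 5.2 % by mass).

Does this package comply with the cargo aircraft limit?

Yes

Soil oxygenator: available-oxygen content 8.4 % by mass > 5 % by mass → Category OX (Oxidizer).
The calcium hypochlorite has available-oxygen content 8 % by mass, which is > 5 % by mass, so it is Category OX (Oxidizer).
The calcium hypochlorite has available-oxygen content 5.2 % by mass, which is > 5 % by mass, so it is Category OX (Oxidizer).
Category OX net quantity: (two 33.33 kg packs = 66.66 kg) + (three 22.22 kg packs = 66.66 kg) + (three 19.44 kg packs = 58.32 kg) = 191.64 kg.
That is within the Category OX cargo aircraft limit of 250 kg.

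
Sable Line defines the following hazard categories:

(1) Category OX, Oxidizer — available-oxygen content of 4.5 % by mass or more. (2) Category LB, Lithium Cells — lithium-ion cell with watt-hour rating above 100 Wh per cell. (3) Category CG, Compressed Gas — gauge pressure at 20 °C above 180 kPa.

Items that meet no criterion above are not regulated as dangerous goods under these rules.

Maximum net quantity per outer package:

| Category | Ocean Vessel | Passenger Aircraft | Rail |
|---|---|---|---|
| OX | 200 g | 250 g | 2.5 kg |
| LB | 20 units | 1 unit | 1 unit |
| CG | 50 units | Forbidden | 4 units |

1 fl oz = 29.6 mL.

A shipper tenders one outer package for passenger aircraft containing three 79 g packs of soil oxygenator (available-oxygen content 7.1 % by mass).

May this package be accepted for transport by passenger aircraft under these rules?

Soil oxygenator: available-oxygen content 7.1 % by mass ≥ 4.5 % by mass → Category OX (Oxidizer).
Category OX quantity: three 79 g packs = 237 g.
That is within the Category OX passenger aircraft limit of 250 g.

Yes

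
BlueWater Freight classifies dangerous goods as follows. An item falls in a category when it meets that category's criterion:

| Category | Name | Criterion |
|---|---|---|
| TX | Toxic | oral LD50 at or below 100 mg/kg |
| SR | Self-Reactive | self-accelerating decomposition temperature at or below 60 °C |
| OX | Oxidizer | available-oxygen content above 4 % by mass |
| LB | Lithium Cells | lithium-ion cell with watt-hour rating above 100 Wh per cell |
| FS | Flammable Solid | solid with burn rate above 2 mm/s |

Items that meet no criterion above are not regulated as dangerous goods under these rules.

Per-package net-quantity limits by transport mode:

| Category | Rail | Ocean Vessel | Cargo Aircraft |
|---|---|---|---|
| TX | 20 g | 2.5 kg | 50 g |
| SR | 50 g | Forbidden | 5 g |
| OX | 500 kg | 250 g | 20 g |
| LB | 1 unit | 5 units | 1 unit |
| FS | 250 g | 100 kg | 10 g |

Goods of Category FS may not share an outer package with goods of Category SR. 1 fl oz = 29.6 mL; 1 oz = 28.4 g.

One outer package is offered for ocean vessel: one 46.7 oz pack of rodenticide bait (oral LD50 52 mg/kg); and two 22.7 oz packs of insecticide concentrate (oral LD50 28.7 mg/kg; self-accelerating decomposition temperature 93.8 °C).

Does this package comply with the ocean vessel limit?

Oral LD50 52 mg/kg meets the Category TX criterion (Toxic), so the rodenticide bait is Category TX.
With oral LD50 28.7 mg/kg (≤ 100 mg/kg), the insecticide concentrate falls in Category TX.
Total Category TX: (one 46.7 oz pack = 1326.28 g) + (two 22.7 oz packs = 1289.36 g) = 2615.64 g.
2615.64 g > 2.5 kg (ocean vessel limit, Category TX) — over the limit.

No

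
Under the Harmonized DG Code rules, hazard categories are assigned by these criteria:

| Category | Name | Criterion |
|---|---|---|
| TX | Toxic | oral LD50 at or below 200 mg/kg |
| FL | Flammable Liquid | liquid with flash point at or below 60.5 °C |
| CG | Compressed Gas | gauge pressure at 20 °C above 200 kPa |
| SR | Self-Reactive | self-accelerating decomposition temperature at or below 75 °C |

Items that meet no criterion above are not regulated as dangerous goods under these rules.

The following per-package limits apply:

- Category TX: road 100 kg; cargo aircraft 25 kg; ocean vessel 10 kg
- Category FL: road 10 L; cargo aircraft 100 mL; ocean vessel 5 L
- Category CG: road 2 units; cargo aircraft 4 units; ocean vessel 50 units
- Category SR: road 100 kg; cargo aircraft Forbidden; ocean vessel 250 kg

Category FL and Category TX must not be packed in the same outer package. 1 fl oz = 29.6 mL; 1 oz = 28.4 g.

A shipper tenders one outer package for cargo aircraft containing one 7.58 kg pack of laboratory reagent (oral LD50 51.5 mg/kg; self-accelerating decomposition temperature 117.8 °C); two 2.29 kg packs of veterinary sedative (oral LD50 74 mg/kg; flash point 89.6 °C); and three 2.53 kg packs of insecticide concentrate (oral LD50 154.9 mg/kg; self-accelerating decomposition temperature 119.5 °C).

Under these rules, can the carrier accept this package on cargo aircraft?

Yes

With oral LD50 51.5 mg/kg (≤ 200 mg/kg), the laboratory reagent falls in Category TX.
With oral LD50 74 mg/kg (≤ 200 mg/kg), the veterinary sedative falls in Category TX.
With oral LD50 154.9 mg/kg (≤ 200 mg/kg), the insecticide concentrate falls in Category TX.
Total Category TX: 7.58 kg + (two 2.29 kg packs = 4.58 kg) + (three 2.53 kg packs = 7.59 kg) = 19.75 kg.
That is within the Category TX cargo aircraft limit of 25 kg.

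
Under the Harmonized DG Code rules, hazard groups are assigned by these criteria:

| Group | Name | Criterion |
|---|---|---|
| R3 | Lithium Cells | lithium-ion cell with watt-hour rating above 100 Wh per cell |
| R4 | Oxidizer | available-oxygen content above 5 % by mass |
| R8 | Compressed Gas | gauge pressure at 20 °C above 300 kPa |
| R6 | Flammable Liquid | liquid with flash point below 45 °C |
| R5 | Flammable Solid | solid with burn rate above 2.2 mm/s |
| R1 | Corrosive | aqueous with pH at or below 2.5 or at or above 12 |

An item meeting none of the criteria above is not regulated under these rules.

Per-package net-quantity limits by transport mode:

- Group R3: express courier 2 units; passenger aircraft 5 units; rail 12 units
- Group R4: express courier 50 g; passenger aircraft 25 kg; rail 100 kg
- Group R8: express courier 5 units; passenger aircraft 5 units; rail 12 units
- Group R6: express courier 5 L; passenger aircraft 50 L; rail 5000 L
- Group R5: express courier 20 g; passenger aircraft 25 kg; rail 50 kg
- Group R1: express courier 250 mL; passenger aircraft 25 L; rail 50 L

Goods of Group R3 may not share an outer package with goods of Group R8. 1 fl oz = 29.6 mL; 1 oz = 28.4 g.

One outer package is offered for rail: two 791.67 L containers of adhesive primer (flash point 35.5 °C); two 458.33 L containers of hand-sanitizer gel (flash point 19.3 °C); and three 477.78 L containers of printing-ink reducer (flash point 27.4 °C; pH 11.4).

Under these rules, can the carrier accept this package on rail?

Yes

Flash point 35.5 °C meets the Group R6 criterion (Flammable Liquid), so the adhesive primer is Group R6.
Hand-sanitizer gel: flash point 19.3 °C < 45 °C → Group R6 (Flammable Liquid).
Printing-ink reducer: flash point 27.4 °C < 45 °C → Group R6 (Flammable Liquid).
Group R6 net quantity: (two 791.67 L containers = 1583.34 L) + (two 458.33 L containers = 916.66 L) + (three 477.78 L containers = 1433.34 L) = 3933.34 L.
3933.34 L is within the rail limit of 5000 L for Group R6.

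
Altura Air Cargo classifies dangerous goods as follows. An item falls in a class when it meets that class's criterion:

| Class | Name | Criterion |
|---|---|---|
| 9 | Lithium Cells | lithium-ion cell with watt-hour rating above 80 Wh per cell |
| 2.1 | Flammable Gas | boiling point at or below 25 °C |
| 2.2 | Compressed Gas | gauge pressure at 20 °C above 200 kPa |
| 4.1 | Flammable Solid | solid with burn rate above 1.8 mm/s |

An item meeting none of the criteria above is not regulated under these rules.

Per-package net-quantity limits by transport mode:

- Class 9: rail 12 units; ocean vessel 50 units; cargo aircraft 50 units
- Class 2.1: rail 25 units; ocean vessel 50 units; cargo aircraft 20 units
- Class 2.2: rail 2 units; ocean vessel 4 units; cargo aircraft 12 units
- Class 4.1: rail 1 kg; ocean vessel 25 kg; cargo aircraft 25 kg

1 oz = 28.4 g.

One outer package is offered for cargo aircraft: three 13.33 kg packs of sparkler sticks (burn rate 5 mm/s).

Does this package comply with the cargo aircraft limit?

No

With burn rate 5 mm/s (> 1.8 mm/s), the sparkler sticks fall in Class 4.1.
Class 4.1 quantity: three 13.33 kg packs = 39.99 kg.
That exceeds the Class 4.1 cargo aircraft limit of 25 kg.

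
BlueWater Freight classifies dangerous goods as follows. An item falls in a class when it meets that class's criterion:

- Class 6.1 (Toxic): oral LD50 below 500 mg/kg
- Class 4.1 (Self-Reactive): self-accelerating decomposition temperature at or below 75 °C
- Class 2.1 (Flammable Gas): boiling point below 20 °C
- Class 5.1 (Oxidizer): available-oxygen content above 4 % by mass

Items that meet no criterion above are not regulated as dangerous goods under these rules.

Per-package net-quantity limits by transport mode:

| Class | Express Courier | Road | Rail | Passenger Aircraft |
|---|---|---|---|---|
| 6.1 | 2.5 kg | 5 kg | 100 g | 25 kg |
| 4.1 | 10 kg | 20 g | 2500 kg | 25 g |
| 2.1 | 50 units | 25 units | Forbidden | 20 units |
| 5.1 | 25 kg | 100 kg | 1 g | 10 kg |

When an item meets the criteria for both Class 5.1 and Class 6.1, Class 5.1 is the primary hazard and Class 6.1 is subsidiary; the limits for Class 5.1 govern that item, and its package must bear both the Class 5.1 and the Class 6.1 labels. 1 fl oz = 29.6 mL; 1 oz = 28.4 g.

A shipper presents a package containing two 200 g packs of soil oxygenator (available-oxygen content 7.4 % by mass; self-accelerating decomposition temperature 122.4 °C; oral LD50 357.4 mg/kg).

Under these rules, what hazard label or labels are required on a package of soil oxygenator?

The soil oxygenator has available-oxygen content 7.4 % by mass, which is > 4 % by mass, so it is Class 5.1 (Oxidizer).
Soil oxygenator: oral LD50 357.4 mg/kg < 500 mg/kg → Class 6.1 (Toxic).
By the precedence rule Class 5.1 is primary and Class 6.1 is subsidiary, and that rule requires both labels on the package.

Class 5.1 and 6.1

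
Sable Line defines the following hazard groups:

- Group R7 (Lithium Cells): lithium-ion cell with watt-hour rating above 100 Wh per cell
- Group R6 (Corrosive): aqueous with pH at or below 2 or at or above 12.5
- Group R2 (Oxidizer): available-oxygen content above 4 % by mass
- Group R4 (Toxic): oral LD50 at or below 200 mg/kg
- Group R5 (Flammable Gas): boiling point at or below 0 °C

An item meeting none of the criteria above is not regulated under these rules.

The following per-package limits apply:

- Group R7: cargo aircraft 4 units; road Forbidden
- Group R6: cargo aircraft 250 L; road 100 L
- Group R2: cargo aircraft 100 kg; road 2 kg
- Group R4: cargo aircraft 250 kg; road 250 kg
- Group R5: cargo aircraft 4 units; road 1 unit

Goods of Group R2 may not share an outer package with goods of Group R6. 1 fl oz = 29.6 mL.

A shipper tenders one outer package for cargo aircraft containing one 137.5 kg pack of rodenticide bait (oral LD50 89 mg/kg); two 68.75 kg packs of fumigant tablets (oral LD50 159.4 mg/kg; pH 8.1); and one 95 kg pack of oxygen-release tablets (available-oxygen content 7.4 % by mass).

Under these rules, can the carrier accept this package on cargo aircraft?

No

Rodenticide bait: oral LD50 89 mg/kg ≤ 200 mg/kg → Group R4 (Toxic).
Oral LD50 159.4 mg/kg meets the Group R4 criterion (Toxic), so the fumigant tablets are Group R4.
Oxygen-release tablets: available-oxygen content 7.4 % by mass > 4 % by mass → Group R2 (Oxidizer).
Group R4 net quantity: 137.5 kg + (two 68.75 kg packs = 137.5 kg) = 275 kg.
275 kg exceeds the cargo aircraft limit of 250 kg for Group R4.
Group R2 quantity: 95 kg.
That is within the Group R2 cargo aircraft limit of 100 kg.
The segregation rule (Group R2 with Group R6) does not apply to Group R4 with Group R2.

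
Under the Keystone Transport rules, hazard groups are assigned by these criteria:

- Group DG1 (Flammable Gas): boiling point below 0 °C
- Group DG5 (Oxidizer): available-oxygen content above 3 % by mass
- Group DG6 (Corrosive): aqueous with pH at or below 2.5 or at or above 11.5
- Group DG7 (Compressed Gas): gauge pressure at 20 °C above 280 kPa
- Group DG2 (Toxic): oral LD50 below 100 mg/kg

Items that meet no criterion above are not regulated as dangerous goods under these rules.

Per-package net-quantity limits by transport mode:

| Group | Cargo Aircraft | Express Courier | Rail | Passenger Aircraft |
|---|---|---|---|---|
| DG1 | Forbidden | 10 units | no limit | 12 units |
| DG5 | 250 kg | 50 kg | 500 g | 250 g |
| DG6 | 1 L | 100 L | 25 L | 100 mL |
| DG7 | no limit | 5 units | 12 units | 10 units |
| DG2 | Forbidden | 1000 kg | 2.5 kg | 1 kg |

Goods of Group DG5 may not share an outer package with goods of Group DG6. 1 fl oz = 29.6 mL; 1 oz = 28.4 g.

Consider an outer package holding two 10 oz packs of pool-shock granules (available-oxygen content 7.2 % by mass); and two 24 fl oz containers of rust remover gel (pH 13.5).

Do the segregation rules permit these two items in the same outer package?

With available-oxygen content 7.2 % by mass (> 3 % by mass), the pool-shock granules fall in Group DG5.
With pH 13.5 (≥ 11.5), the rust remover gel falls in Group DG6.
Group DG5 and Group DG6 may not share an outer package.

No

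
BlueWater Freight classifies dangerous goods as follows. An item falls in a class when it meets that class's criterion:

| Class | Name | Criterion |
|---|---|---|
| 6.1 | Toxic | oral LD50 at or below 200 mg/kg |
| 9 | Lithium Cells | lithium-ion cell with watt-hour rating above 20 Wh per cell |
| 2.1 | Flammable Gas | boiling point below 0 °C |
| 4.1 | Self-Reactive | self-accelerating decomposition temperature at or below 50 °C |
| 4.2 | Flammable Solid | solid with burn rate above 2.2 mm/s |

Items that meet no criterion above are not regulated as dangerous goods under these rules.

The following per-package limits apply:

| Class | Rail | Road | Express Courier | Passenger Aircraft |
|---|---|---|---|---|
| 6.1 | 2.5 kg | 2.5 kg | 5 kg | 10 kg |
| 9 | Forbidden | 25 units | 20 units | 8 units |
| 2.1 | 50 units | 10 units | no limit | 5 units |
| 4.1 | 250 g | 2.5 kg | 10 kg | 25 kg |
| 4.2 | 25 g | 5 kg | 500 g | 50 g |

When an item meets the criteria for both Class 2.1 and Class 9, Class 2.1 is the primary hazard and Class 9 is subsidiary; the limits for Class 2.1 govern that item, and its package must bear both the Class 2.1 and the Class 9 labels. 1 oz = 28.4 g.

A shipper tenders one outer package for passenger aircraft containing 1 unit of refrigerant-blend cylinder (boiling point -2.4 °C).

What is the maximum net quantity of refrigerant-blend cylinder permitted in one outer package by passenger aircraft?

The refrigerant-blend cylinder has boiling point -2.4 °C, which is < 0 °C, so it is Class 2.1 (Flammable Gas).
The passenger aircraft limit for Class 2.1 is 5 units.

5 units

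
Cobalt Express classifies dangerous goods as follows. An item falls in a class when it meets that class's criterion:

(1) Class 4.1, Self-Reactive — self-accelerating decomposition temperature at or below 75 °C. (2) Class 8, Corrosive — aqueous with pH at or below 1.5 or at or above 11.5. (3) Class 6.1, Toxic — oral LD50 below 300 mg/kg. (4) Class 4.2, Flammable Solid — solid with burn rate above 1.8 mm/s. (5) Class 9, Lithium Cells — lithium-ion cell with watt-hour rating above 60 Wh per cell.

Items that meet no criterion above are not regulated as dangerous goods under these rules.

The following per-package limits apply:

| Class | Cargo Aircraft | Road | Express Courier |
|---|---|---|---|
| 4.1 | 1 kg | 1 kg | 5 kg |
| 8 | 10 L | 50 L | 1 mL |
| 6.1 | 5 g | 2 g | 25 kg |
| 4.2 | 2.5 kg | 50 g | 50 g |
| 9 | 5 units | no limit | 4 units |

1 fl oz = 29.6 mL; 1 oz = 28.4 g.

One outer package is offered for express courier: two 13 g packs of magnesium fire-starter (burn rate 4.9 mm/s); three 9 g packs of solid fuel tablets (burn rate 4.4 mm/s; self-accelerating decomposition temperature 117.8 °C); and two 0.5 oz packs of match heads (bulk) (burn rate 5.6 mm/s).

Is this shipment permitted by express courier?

Magnesium fire-starter: burn rate 4.9 mm/s > 1.8 mm/s → Class 4.2 (Flammable Solid).
Solid fuel tablets: burn rate 4.4 mm/s > 1.8 mm/s → Class 4.2 (Flammable Solid).
Match heads (bulk): burn rate 5.6 mm/s > 1.8 mm/s → Class 4.2 (Flammable Solid).
Class 4.2 net quantity: (two 13 g packs = 26 g) + (three 9 g packs = 27 g) + (two 0.5 oz packs = 28.4 g) = 81.4 g.
That exceeds the Class 4.2 express courier limit of 50 g.

No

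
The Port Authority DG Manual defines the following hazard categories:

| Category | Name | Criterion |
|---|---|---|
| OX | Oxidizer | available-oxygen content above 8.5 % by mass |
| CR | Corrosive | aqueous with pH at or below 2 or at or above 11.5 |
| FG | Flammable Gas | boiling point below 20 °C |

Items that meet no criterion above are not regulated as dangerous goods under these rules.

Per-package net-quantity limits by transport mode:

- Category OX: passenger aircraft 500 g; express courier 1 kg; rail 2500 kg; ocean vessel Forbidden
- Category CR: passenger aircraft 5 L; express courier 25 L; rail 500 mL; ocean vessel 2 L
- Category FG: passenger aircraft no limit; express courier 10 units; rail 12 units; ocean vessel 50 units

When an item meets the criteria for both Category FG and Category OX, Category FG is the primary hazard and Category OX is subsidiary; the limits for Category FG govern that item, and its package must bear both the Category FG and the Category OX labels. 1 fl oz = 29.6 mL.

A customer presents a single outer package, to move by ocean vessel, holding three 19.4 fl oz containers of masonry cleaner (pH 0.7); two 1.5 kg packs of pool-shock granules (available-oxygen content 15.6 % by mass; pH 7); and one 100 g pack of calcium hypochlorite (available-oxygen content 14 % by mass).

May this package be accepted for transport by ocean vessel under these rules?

No

Masonry cleaner: pH 0.7 ≤ 2 → Category CR (Corrosive).
The pool-shock granules have available-oxygen content 15.6 % by mass, which is > 8.5 % by mass, so they are Category OX (Oxidizer).
The calcium hypochlorite has available-oxygen content 14 % by mass, which is > 8.5 % by mass, so it is Category OX (Oxidizer).
Total Category OX: (two 1.5 kg packs = 3 kg) + 100 g = 3.1 kg.
By ocean vessel, Category OX is Forbidden regardless of quantity.
Category CR quantity: three 19.4 fl oz containers = 1722.72 mL.
1722.72 mL ≤ 2 L (ocean vessel limit, Category CR) — within limit.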